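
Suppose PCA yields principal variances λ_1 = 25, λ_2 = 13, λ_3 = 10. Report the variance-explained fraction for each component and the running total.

Step 1 — total variance = trace(Sigma) = Σ λ_i = 25 + 13 + 10 = 48.

Step 2 — fraction explained by component i = λ_i / Σ λ:
  PC1: 25/48 = 0.5208
  PC2: 13/48 = 0.2708
  PC3: 10/48 = 0.2083

Step 3 — cumulative fraction after k components = (λ_1 + ... + λ_k) / Σ λ:
  k = 1: 25/48 = 0.5208
  k = 2: (25 + 13)/48 = 38/48 = 0.7917
  k = 3: (25 + 13 + 10)/48 = 48/48 = 1

Summary (fraction, with percent):

explained: PC1 0.5208 (52.08%), PC2 0.2708 (27.08%), PC3 0.2083 (20.83%);  cumulative: 0.5208, 0.7917, 1


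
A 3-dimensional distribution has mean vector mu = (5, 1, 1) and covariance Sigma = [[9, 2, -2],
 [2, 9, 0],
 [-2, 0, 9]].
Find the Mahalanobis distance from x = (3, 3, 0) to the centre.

Step 1 — centre the observation: (x - mu) = (-2, 2, -1).

Step 2 — invert Sigma (cofactor / det for 3×3, or solve directly):
  Sigma^{-1} = [[0.1233, -0.0274, 0.0274],
 [-0.0274, 0.1172, -0.0061],
 [0.0274, -0.0061, 0.1172]].

Step 3 — form the quadratic (x - mu)^T · Sigma^{-1} · (x - mu):
  Sigma^{-1} · (x - mu) = (-0.3288, 0.2953, -0.1842).
  (x - mu)^T · [Sigma^{-1} · (x - mu)] = (-2)·(-0.3288) + (2)·(0.2953) + (-1)·(-0.1842) = 1.4323.

Step 4 — take square root: d = √(1.4323) ≈ 1.1968.

d(x, mu) = √(1.4323) ≈ 1.1968


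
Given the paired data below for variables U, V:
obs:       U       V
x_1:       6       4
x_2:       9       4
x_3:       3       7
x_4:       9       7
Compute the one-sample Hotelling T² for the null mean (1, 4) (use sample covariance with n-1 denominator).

Step 1 — sample mean vector:
  mean(U) = (6 + 9 + 3 + 9) / 4 = 27/4 = 6.75
  mean(V) = (4 + 4 + 7 + 7) / 4 = 22/4 = 5.5
  x̄ = (6.75, 5.5),  deviation x̄ - mu_0 = (6.75, 5.5) - (1, 4) = (5.75, 1.5).

Step 2 — sample covariance matrix, S[i,j] = (1/(n-1)) · Σ_k (x_{k,i} - mean_i) · (x_{k,j} - mean_j), divisor n-1 = 3:
  S[U,U] = ((-0.75)·(-0.75) + (2.25)·(2.25) + (-3.75)·(-3.75) + (2.25)·(2.25)) / 3 = 24.75/3 = 8.25
  S[U,V] = ((-0.75)·(-1.5) + (2.25)·(-1.5) + (-3.75)·(1.5) + (2.25)·(1.5)) / 3 = -4.5/3 = -1.5
  S[V,V] = ((-1.5)·(-1.5) + (-1.5)·(-1.5) + (1.5)·(1.5) + (1.5)·(1.5)) / 3 = 9/3 = 3
  S = [[8.25, -1.5],
 [-1.5, 3]].

Step 3 — invert S. det(S) = 8.25·3 - (-1.5)² = 22.5.
  S^{-1} = (1/det) · [[d, -b], [-b, a]] = [[0.1333, 0.0667],
 [0.0667, 0.3667]].

Step 4 — quadratic form (x̄ - mu_0)^T · S^{-1} · (x̄ - mu_0):
  S^{-1} · (x̄ - mu_0) = (0.8667, 0.9333),
  (x̄ - mu_0)^T · [...] = (5.75)·(0.8667) + (1.5)·(0.9333) = 6.3833.

Step 5 — scale by n: T² = 4 · 6.3833 = 25.5333.

T² ≈ 25.5333


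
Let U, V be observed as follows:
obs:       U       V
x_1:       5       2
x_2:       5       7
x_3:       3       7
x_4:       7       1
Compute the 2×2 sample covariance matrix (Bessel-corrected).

Step 1 — column means:
  mean(U) = (5 + 5 + 3 + 7) / 4 = 20/4 = 5
  mean(V) = (2 + 7 + 7 + 1) / 4 = 17/4 = 4.25

Step 2 — sample covariance S[i,j] = (1/(n-1)) · Σ_k (x_{k,i} - mean_i) · (x_{k,j} - mean_j), with n-1 = 3.
  S[U,U] = ((0)·(0) + (0)·(0) + (-2)·(-2) + (2)·(2)) / 3 = 8/3 = 2.6667
  S[U,V] = ((0)·(-2.25) + (0)·(2.75) + (-2)·(2.75) + (2)·(-3.25)) / 3 = -12/3 = -4
  S[V,V] = ((-2.25)·(-2.25) + (2.75)·(2.75) + (2.75)·(2.75) + (-3.25)·(-3.25)) / 3 = 30.75/3 = 10.25

S is symmetric (S[j,i] = S[i,j]). Assembling:

S = [[2.6667, -4],
 [-4, 10.25]]


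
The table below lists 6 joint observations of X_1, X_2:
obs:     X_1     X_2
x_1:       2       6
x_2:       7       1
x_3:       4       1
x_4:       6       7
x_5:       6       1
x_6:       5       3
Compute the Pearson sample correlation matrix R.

Step 1 — column means:
  mean(X_1) = (2 + 7 + 4 + 6 + 6 + 5) / 6 = 30/6 = 5
  mean(X_2) = (6 + 1 + 1 + 7 + 1 + 3) / 6 = 19/6 = 3.1667

Step 2 — sample variances and covariances s[i,j] = (1/(n-1)) · Σ_k (x_{k,i} - mean_i) · (x_{k,j} - mean_j), with n-1 = 5:
  s[X_1,X_1] = ((-3)·(-3) + (2)·(2) + (-1)·(-1) + (1)·(1) + (1)·(1) + (0)·(0)) / 5 = 16/5 = 3.2
  s[X_1,X_2] = ((-3)·(2.8333) + (2)·(-2.1667) + (-1)·(-2.1667) + (1)·(3.8333) + (1)·(-2.1667) + (0)·(-0.1667)) / 5 = -9/5 = -1.8
  s[X_2,X_2] = ((2.8333)·(2.8333) + (-2.1667)·(-2.1667) + (-2.1667)·(-2.1667) + (3.8333)·(3.8333) + (-2.1667)·(-2.1667) + (-0.1667)·(-0.1667)) / 5 = 36.8333/5 = 7.3667
  Sample standard deviations s_i = √(s[i,i]):
  s(X_1) = √(3.2) = 1.7889
  s(X_2) = √(7.3667) = 2.7142

Step 3 — r_{ij} = s_{ij} / (s_i · s_j):
  r[X_1,X_1] = 1 (diagonal).
  r[X_1,X_2] = -1.8 / (1.7889 · 2.7142) = -1.8 / 4.8552 = -0.3707
  r[X_2,X_2] = 1 (diagonal).

R is symmetric with unit diagonal. Assembling:

R = [[1, -0.3707],
 [-0.3707, 1]]


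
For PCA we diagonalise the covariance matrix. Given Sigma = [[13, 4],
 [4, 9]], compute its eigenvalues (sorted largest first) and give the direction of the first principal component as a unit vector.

Step 1 — characteristic polynomial of 2×2 Sigma:
  det(Sigma - λI) = λ² - trace · λ + det = 0.
  trace = 13 + 9 = 22, det = 13·9 - (4)² = 101.
Step 2 — discriminant:
  Δ = trace² - 4·det = 484 - 404 = 80.
Step 3 — eigenvalues:
  λ = (trace ± √Δ)/2 = (22 ± 8.9443)/2,
  λ_1 = 15.4721,  λ_2 = 6.5279.

Step 4 — unit eigenvector for λ_1: solve (Sigma - λ_1 I)v = 0. First row:
  (13 - 15.4721)·v_x + (4)·v_y = 0, i.e. (-2.4721)·v_x + (4)·v_y = 0,
  so v ∝ (b, λ_1 - a) = (4, 2.4721) = u.
  ||u|| = √((4)² + (2.4721)²) = √(22.1115) ≈ 4.7023,
  v_1 = u/||u|| ≈ (0.8507, 0.5257) (||v_1|| = 1).

λ_1 = 15.4721,  λ_2 = 6.5279;  v_1 ≈ (0.8507, 0.5257)


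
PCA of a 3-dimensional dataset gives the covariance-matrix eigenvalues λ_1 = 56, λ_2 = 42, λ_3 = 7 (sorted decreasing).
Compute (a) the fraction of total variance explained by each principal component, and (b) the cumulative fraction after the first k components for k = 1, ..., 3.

Step 1 — total variance = trace(Sigma) = Σ λ_i = 56 + 42 + 7 = 105.

Step 2 — fraction explained by component i = λ_i / Σ λ:
  PC1: 56/105 = 0.5333
  PC2: 42/105 = 0.4
  PC3: 7/105 = 0.0667

Step 3 — cumulative fraction after k components = (λ_1 + ... + λ_k) / Σ λ:
  k = 1: 56/105 = 0.5333
  k = 2: (56 + 42)/105 = 98/105 = 0.9333
  k = 3: (56 + 42 + 7)/105 = 105/105 = 1

Summary (fraction, with percent):

explained: PC1 0.5333 (53.33%), PC2 0.4 (40%), PC3 0.0667 (6.67%);  cumulative: 0.5333, 0.9333, 1


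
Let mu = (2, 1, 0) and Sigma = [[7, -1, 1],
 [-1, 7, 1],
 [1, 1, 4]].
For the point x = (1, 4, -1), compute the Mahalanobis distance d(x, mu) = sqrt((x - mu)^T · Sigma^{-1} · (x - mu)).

Step 1 — centre the observation: (x - mu) = (-1, 3, -1).

Step 2 — invert Sigma (cofactor / det for 3×3, or solve directly):
  Sigma^{-1} = [[0.1534, 0.0284, -0.0455],
 [0.0284, 0.1534, -0.0455],
 [-0.0455, -0.0455, 0.2727]].

Step 3 — form the quadratic (x - mu)^T · Sigma^{-1} · (x - mu):
  Sigma^{-1} · (x - mu) = (-0.0227, 0.4773, -0.3636).
  (x - mu)^T · [Sigma^{-1} · (x - mu)] = (-1)·(-0.0227) + (3)·(0.4773) + (-1)·(-0.3636) = 1.8182.

Step 4 — take square root: d = √(1.8182) ≈ 1.3484.

d(x, mu) = √(1.8182) ≈ 1.3484


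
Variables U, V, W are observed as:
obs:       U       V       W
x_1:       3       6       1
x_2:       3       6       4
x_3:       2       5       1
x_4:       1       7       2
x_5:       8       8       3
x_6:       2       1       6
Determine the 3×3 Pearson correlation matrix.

Step 1 — column means:
  mean(U) = (3 + 3 + 2 + 1 + 8 + 2) / 6 = 19/6 = 3.1667
  mean(V) = (6 + 6 + 5 + 7 + 8 + 1) / 6 = 33/6 = 5.5
  mean(W) = (1 + 4 + 1 + 2 + 3 + 6) / 6 = 17/6 = 2.8333

Step 2 — sample variances and covariances s[i,j] = (1/(n-1)) · Σ_k (x_{k,i} - mean_i) · (x_{k,j} - mean_j), with n-1 = 5:
  s[U,U] = ((-0.1667)·(-0.1667) + (-0.1667)·(-0.1667) + (-1.1667)·(-1.1667) + (-2.1667)·(-2.1667) + (4.8333)·(4.8333) + (-1.1667)·(-1.1667)) / 5 = 30.8333/5 = 6.1667
  s[U,V] = ((-0.1667)·(0.5) + (-0.1667)·(0.5) + (-1.1667)·(-0.5) + (-2.1667)·(1.5) + (4.8333)·(2.5) + (-1.1667)·(-4.5)) / 5 = 14.5/5 = 2.9
  s[U,W] = ((-0.1667)·(-1.8333) + (-0.1667)·(1.1667) + (-1.1667)·(-1.8333) + (-2.1667)·(-0.8333) + (4.8333)·(0.1667) + (-1.1667)·(3.1667)) / 5 = 1.1667/5 = 0.2333
  s[V,V] = ((0.5)·(0.5) + (0.5)·(0.5) + (-0.5)·(-0.5) + (1.5)·(1.5) + (2.5)·(2.5) + (-4.5)·(-4.5)) / 5 = 29.5/5 = 5.9
  s[V,W] = ((0.5)·(-1.8333) + (0.5)·(1.1667) + (-0.5)·(-1.8333) + (1.5)·(-0.8333) + (2.5)·(0.1667) + (-4.5)·(3.1667)) / 5 = -14.5/5 = -2.9
  s[W,W] = ((-1.8333)·(-1.8333) + (1.1667)·(1.1667) + (-1.8333)·(-1.8333) + (-0.8333)·(-0.8333) + (0.1667)·(0.1667) + (3.1667)·(3.1667)) / 5 = 18.8333/5 = 3.7667
  Sample standard deviations s_i = √(s[i,i]):
  s(U) = √(6.1667) = 2.4833
  s(V) = √(5.9) = 2.429
  s(W) = √(3.7667) = 1.9408

Step 3 — r_{ij} = s_{ij} / (s_i · s_j):
  r[U,U] = 1 (diagonal).
  r[U,V] = 2.9 / (2.4833 · 2.429) = 2.9 / 6.0319 = 0.4808
  r[U,W] = 0.2333 / (2.4833 · 1.9408) = 0.2333 / 4.8195 = 0.0484
  r[V,V] = 1 (diagonal).
  r[V,W] = -2.9 / (2.429 · 1.9408) = -2.9 / 4.7142 = -0.6152
  r[W,W] = 1 (diagonal).

R is symmetric with unit diagonal. Assembling:

R = [[1, 0.4808, 0.0484],
 [0.4808, 1, -0.6152],
 [0.0484, -0.6152, 1]]


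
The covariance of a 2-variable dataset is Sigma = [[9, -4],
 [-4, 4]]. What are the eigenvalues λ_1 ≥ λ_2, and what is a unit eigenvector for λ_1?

Step 1 — characteristic polynomial of 2×2 Sigma:
  det(Sigma - λI) = λ² - trace · λ + det = 0.
  trace = 9 + 4 = 13, det = 9·4 - (-4)² = 20.
Step 2 — discriminant:
  Δ = trace² - 4·det = 169 - 80 = 89.
Step 3 — eigenvalues:
  λ = (trace ± √Δ)/2 = (13 ± 9.434)/2,
  λ_1 = 11.217,  λ_2 = 1.783.

Step 4 — unit eigenvector for λ_1: solve (Sigma - λ_1 I)v = 0. First row:
  (9 - 11.217)·v_x + (-4)·v_y = 0, i.e. (-2.217)·v_x + (-4)·v_y = 0,
  so v ∝ (b, λ_1 - a) = (-4, 2.217); multiply by -1 so the first entry is positive: u = (4, -2.217).
  ||u|| = √((4)² + (-2.217)²) = √(20.915) ≈ 4.5733,
  v_1 = u/||u|| ≈ (0.8746, -0.4848) (||v_1|| = 1).

λ_1 = 11.217,  λ_2 = 1.783;  v_1 ≈ (0.8746, -0.4848)


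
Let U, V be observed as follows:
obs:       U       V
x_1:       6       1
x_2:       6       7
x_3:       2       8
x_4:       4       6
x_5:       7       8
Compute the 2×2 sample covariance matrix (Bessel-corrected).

Step 1 — column means:
  mean(U) = (6 + 6 + 2 + 4 + 7) / 5 = 25/5 = 5
  mean(V) = (1 + 7 + 8 + 6 + 8) / 5 = 30/5 = 6

Step 2 — sample covariance S[i,j] = (1/(n-1)) · Σ_k (x_{k,i} - mean_i) · (x_{k,j} - mean_j), with n-1 = 4.
  S[U,U] = ((1)·(1) + (1)·(1) + (-3)·(-3) + (-1)·(-1) + (2)·(2)) / 4 = 16/4 = 4
  S[U,V] = ((1)·(-5) + (1)·(1) + (-3)·(2) + (-1)·(0) + (2)·(2)) / 4 = -6/4 = -1.5
  S[V,V] = ((-5)·(-5) + (1)·(1) + (2)·(2) + (0)·(0) + (2)·(2)) / 4 = 34/4 = 8.5

S is symmetric (S[j,i] = S[i,j]). Assembling:

S = [[4, -1.5],
 [-1.5, 8.5]]


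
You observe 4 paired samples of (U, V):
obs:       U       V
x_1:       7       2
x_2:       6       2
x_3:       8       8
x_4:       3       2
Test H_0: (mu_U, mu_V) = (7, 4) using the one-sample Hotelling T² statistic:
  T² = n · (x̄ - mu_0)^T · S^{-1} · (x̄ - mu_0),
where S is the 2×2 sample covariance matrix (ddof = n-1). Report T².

Step 1 — sample mean vector:
  mean(U) = (7 + 6 + 8 + 3) / 4 = 24/4 = 6
  mean(V) = (2 + 2 + 8 + 2) / 4 = 14/4 = 3.5
  x̄ = (6, 3.5),  deviation x̄ - mu_0 = (6, 3.5) - (7, 4) = (-1, -0.5).

Step 2 — sample covariance matrix, S[i,j] = (1/(n-1)) · Σ_k (x_{k,i} - mean_i) · (x_{k,j} - mean_j), divisor n-1 = 3:
  S[U,U] = ((1)·(1) + (0)·(0) + (2)·(2) + (-3)·(-3)) / 3 = 14/3 = 4.6667
  S[U,V] = ((1)·(-1.5) + (0)·(-1.5) + (2)·(4.5) + (-3)·(-1.5)) / 3 = 12/3 = 4
  S[V,V] = ((-1.5)·(-1.5) + (-1.5)·(-1.5) + (4.5)·(4.5) + (-1.5)·(-1.5)) / 3 = 27/3 = 9
  S = [[4.6667, 4],
 [4, 9]].

Step 3 — invert S. det(S) = 4.6667·9 - (4)² = 26.
  S^{-1} = (1/det) · [[d, -b], [-b, a]] = [[0.3462, -0.1538],
 [-0.1538, 0.1795]].

Step 4 — quadratic form (x̄ - mu_0)^T · S^{-1} · (x̄ - mu_0):
  S^{-1} · (x̄ - mu_0) = (-0.2692, 0.0641),
  (x̄ - mu_0)^T · [...] = (-1)·(-0.2692) + (-0.5)·(0.0641) = 0.2372.

Step 5 — scale by n: T² = 4 · 0.2372 = 0.9487.

T² ≈ 0.9487


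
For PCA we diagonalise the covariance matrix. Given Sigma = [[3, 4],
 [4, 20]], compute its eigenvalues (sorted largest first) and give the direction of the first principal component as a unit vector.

Step 1 — characteristic polynomial of 2×2 Sigma:
  det(Sigma - λI) = λ² - trace · λ + det = 0.
  trace = 3 + 20 = 23, det = 3·20 - (4)² = 44.
Step 2 — discriminant:
  Δ = trace² - 4·det = 529 - 176 = 353.
Step 3 — eigenvalues:
  λ = (trace ± √Δ)/2 = (23 ± 18.7883)/2,
  λ_1 = 20.8941,  λ_2 = 2.1059.

Step 4 — unit eigenvector for λ_1: solve (Sigma - λ_1 I)v = 0. First row:
  (3 - 20.8941)·v_x + (4)·v_y = 0, i.e. (-17.8941)·v_x + (4)·v_y = 0,
  so v ∝ (b, λ_1 - a) = (4, 17.8941) = u.
  ||u|| = √((4)² + (17.8941)²) = √(336.2005) ≈ 18.3358,
  v_1 = u/||u|| ≈ (0.2182, 0.9759) (||v_1|| = 1).

λ_1 = 20.8941,  λ_2 = 2.1059;  v_1 ≈ (0.2182, 0.9759)


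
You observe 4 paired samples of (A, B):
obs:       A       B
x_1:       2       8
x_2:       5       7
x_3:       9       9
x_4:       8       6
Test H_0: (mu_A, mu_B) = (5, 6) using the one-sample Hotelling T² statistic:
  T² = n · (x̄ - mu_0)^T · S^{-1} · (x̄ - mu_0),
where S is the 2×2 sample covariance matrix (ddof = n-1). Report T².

Step 1 — sample mean vector:
  mean(A) = (2 + 5 + 9 + 8) / 4 = 24/4 = 6
  mean(B) = (8 + 7 + 9 + 6) / 4 = 30/4 = 7.5
  x̄ = (6, 7.5),  deviation x̄ - mu_0 = (6, 7.5) - (5, 6) = (1, 1.5).

Step 2 — sample covariance matrix, S[i,j] = (1/(n-1)) · Σ_k (x_{k,i} - mean_i) · (x_{k,j} - mean_j), divisor n-1 = 3:
  S[A,A] = ((-4)·(-4) + (-1)·(-1) + (3)·(3) + (2)·(2)) / 3 = 30/3 = 10
  S[A,B] = ((-4)·(0.5) + (-1)·(-0.5) + (3)·(1.5) + (2)·(-1.5)) / 3 = 0/3 = 0
  S[B,B] = ((0.5)·(0.5) + (-0.5)·(-0.5) + (1.5)·(1.5) + (-1.5)·(-1.5)) / 3 = 5/3 = 1.6667
  S = [[10, 0],
 [0, 1.6667]].

Step 3 — invert S. det(S) = 10·1.6667 - (0)² = 16.6667.
  S^{-1} = (1/det) · [[d, -b], [-b, a]] = [[0.1, 0],
 [0, 0.6]].

Step 4 — quadratic form (x̄ - mu_0)^T · S^{-1} · (x̄ - mu_0):
  S^{-1} · (x̄ - mu_0) = (0.1, 0.9),
  (x̄ - mu_0)^T · [...] = (1)·(0.1) + (1.5)·(0.9) = 1.45.

Step 5 — scale by n: T² = 4 · 1.45 = 5.8.

T² ≈ 5.8


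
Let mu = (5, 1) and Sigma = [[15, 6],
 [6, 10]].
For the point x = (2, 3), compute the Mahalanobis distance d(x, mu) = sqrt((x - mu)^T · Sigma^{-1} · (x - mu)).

Step 1 — centre the observation: (x - mu) = (-3, 2).

Step 2 — invert Sigma. det(Sigma) = 15·10 - (6)² = 114.
  Sigma^{-1} = (1/det) · [[d, -b], [-b, a]] = [[0.0877, -0.0526],
 [-0.0526, 0.1316]].

Step 3 — form the quadratic (x - mu)^T · Sigma^{-1} · (x - mu):
  Sigma^{-1} · (x - mu) = (-0.3684, 0.4211).
  (x - mu)^T · [Sigma^{-1} · (x - mu)] = (-3)·(-0.3684) + (2)·(0.4211) = 1.9474.

Step 4 — take square root: d = √(1.9474) ≈ 1.3955.

d(x, mu) = √(1.9474) ≈ 1.3955


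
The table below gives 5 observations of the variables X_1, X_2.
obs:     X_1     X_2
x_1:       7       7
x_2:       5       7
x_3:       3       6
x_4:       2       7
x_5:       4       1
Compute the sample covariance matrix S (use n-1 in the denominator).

Step 1 — column means:
  mean(X_1) = (7 + 5 + 3 + 2 + 4) / 5 = 21/5 = 4.2
  mean(X_2) = (7 + 7 + 6 + 7 + 1) / 5 = 28/5 = 5.6

Step 2 — sample covariance S[i,j] = (1/(n-1)) · Σ_k (x_{k,i} - mean_i) · (x_{k,j} - mean_j), with n-1 = 4.
  S[X_1,X_1] = ((2.8)·(2.8) + (0.8)·(0.8) + (-1.2)·(-1.2) + (-2.2)·(-2.2) + (-0.2)·(-0.2)) / 4 = 14.8/4 = 3.7
  S[X_1,X_2] = ((2.8)·(1.4) + (0.8)·(1.4) + (-1.2)·(0.4) + (-2.2)·(1.4) + (-0.2)·(-4.6)) / 4 = 2.4/4 = 0.6
  S[X_2,X_2] = ((1.4)·(1.4) + (1.4)·(1.4) + (0.4)·(0.4) + (1.4)·(1.4) + (-4.6)·(-4.6)) / 4 = 27.2/4 = 6.8

S is symmetric (S[j,i] = S[i,j]). Assembling:

S = [[3.7, 0.6],
 [0.6, 6.8]]


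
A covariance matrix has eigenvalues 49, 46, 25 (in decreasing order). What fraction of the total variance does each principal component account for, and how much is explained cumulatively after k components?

Step 1 — total variance = trace(Sigma) = Σ λ_i = 49 + 46 + 25 = 120.

Step 2 — fraction explained by component i = λ_i / Σ λ:
  PC1: 49/120 = 0.4083
  PC2: 46/120 = 0.3833
  PC3: 25/120 = 0.2083

Step 3 — cumulative fraction after k components = (λ_1 + ... + λ_k) / Σ λ:
  k = 1: 49/120 = 0.4083
  k = 2: (49 + 46)/120 = 95/120 = 0.7917
  k = 3: (49 + 46 + 25)/120 = 120/120 = 1

Summary (fraction, with percent):

explained: PC1 0.4083 (40.83%), PC2 0.3833 (38.33%), PC3 0.2083 (20.83%);  cumulative: 0.4083, 0.7917, 1


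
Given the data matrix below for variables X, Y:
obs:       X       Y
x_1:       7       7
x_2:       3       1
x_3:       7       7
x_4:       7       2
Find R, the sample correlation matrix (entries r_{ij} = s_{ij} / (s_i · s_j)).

Step 1 — column means:
  mean(X) = (7 + 3 + 7 + 7) / 4 = 24/4 = 6
  mean(Y) = (7 + 1 + 7 + 2) / 4 = 17/4 = 4.25

Step 2 — sample variances and covariances s[i,j] = (1/(n-1)) · Σ_k (x_{k,i} - mean_i) · (x_{k,j} - mean_j), with n-1 = 3:
  s[X,X] = ((1)·(1) + (-3)·(-3) + (1)·(1) + (1)·(1)) / 3 = 12/3 = 4
  s[X,Y] = ((1)·(2.75) + (-3)·(-3.25) + (1)·(2.75) + (1)·(-2.25)) / 3 = 13/3 = 4.3333
  s[Y,Y] = ((2.75)·(2.75) + (-3.25)·(-3.25) + (2.75)·(2.75) + (-2.25)·(-2.25)) / 3 = 30.75/3 = 10.25
  Sample standard deviations s_i = √(s[i,i]):
  s(X) = √(4) = 2
  s(Y) = √(10.25) = 3.2016

Step 3 — r_{ij} = s_{ij} / (s_i · s_j):
  r[X,X] = 1 (diagonal).
  r[X,Y] = 4.3333 / (2 · 3.2016) = 4.3333 / 6.4031 = 0.6768
  r[Y,Y] = 1 (diagonal).

R is symmetric with unit diagonal. Assembling:

R = [[1, 0.6768],
 [0.6768, 1]]


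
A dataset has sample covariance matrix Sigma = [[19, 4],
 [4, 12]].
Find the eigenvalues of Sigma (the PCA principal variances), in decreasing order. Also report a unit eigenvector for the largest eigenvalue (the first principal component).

Step 1 — characteristic polynomial of 2×2 Sigma:
  det(Sigma - λI) = λ² - trace · λ + det = 0.
  trace = 19 + 12 = 31, det = 19·12 - (4)² = 212.
Step 2 — discriminant:
  Δ = trace² - 4·det = 961 - 848 = 113.
Step 3 — eigenvalues:
  λ = (trace ± √Δ)/2 = (31 ± 10.6301)/2,
  λ_1 = 20.8151,  λ_2 = 10.1849.

Step 4 — unit eigenvector for λ_1: solve (Sigma - λ_1 I)v = 0. First row:
  (19 - 20.8151)·v_x + (4)·v_y = 0, i.e. (-1.8151)·v_x + (4)·v_y = 0,
  so v ∝ (b, λ_1 - a) = (4, 1.8151) = u.
  ||u|| = √((4)² + (1.8151)²) = √(19.2945) ≈ 4.3925,
  v_1 = u/||u|| ≈ (0.9106, 0.4132) (||v_1|| = 1).

λ_1 = 20.8151,  λ_2 = 10.1849;  v_1 ≈ (0.9106, 0.4132)


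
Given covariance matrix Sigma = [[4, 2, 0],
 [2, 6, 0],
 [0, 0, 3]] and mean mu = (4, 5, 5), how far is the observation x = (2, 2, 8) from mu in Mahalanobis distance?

Step 1 — centre the observation: (x - mu) = (-2, -3, 3).

Step 2 — invert Sigma (cofactor / det for 3×3, or solve directly):
  Sigma^{-1} = [[0.3, -0.1, 0],
 [-0.1, 0.2, 0],
 [0, 0, 0.3333]].

Step 3 — form the quadratic (x - mu)^T · Sigma^{-1} · (x - mu):
  Sigma^{-1} · (x - mu) = (-0.3, -0.4, 1).
  (x - mu)^T · [Sigma^{-1} · (x - mu)] = (-2)·(-0.3) + (-3)·(-0.4) + (3)·(1) = 4.8.

Step 4 — take square root: d = √(4.8) ≈ 2.1909.

d(x, mu) = √(4.8) ≈ 2.1909


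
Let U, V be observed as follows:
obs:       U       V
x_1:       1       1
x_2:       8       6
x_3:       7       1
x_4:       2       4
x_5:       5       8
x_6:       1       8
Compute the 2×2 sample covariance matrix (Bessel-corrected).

Step 1 — column means:
  mean(U) = (1 + 8 + 7 + 2 + 5 + 1) / 6 = 24/6 = 4
  mean(V) = (1 + 6 + 1 + 4 + 8 + 8) / 6 = 28/6 = 4.6667

Step 2 — sample covariance S[i,j] = (1/(n-1)) · Σ_k (x_{k,i} - mean_i) · (x_{k,j} - mean_j), with n-1 = 5.
  S[U,U] = ((-3)·(-3) + (4)·(4) + (3)·(3) + (-2)·(-2) + (1)·(1) + (-3)·(-3)) / 5 = 48/5 = 9.6
  S[U,V] = ((-3)·(-3.6667) + (4)·(1.3333) + (3)·(-3.6667) + (-2)·(-0.6667) + (1)·(3.3333) + (-3)·(3.3333)) / 5 = 0/5 = 0
  S[V,V] = ((-3.6667)·(-3.6667) + (1.3333)·(1.3333) + (-3.6667)·(-3.6667) + (-0.6667)·(-0.6667) + (3.3333)·(3.3333) + (3.3333)·(3.3333)) / 5 = 51.3333/5 = 10.2667

S is symmetric (S[j,i] = S[i,j]). Assembling:

S = [[9.6, 0],
 [0, 10.2667]]


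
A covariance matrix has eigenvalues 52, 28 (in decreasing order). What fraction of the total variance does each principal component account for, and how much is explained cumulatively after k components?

Step 1 — total variance = trace(Sigma) = Σ λ_i = 52 + 28 = 80.

Step 2 — fraction explained by component i = λ_i / Σ λ:
  PC1: 52/80 = 0.65
  PC2: 28/80 = 0.35

Step 3 — cumulative fraction after k components = (λ_1 + ... + λ_k) / Σ λ:
  k = 1: 52/80 = 0.65
  k = 2: (52 + 28)/80 = 80/80 = 1

Summary (fraction, with percent):

explained: PC1 0.65 (65%), PC2 0.35 (35%);  cumulative: 0.65, 1


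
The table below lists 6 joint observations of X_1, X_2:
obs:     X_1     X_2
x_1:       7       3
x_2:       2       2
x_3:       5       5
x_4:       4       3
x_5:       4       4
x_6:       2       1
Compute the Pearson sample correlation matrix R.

Step 1 — column means:
  mean(X_1) = (7 + 2 + 5 + 4 + 4 + 2) / 6 = 24/6 = 4
  mean(X_2) = (3 + 2 + 5 + 3 + 4 + 1) / 6 = 18/6 = 3

Step 2 — sample variances and covariances s[i,j] = (1/(n-1)) · Σ_k (x_{k,i} - mean_i) · (x_{k,j} - mean_j), with n-1 = 5:
  s[X_1,X_1] = ((3)·(3) + (-2)·(-2) + (1)·(1) + (0)·(0) + (0)·(0) + (-2)·(-2)) / 5 = 18/5 = 3.6
  s[X_1,X_2] = ((3)·(0) + (-2)·(-1) + (1)·(2) + (0)·(0) + (0)·(1) + (-2)·(-2)) / 5 = 8/5 = 1.6
  s[X_2,X_2] = ((0)·(0) + (-1)·(-1) + (2)·(2) + (0)·(0) + (1)·(1) + (-2)·(-2)) / 5 = 10/5 = 2
  Sample standard deviations s_i = √(s[i,i]):
  s(X_1) = √(3.6) = 1.8974
  s(X_2) = √(2) = 1.4142

Step 3 — r_{ij} = s_{ij} / (s_i · s_j):
  r[X_1,X_1] = 1 (diagonal).
  r[X_1,X_2] = 1.6 / (1.8974 · 1.4142) = 1.6 / 2.6833 = 0.5963
  r[X_2,X_2] = 1 (diagonal).

R is symmetric with unit diagonal. Assembling:

R = [[1, 0.5963],
 [0.5963, 1]]


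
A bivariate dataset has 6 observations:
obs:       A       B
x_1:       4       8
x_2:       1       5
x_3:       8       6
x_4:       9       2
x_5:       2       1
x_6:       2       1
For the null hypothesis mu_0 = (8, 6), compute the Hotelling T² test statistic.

Step 1 — sample mean vector:
  mean(A) = (4 + 1 + 8 + 9 + 2 + 2) / 6 = 26/6 = 4.3333
  mean(B) = (8 + 5 + 6 + 2 + 1 + 1) / 6 = 23/6 = 3.8333
  x̄ = (4.3333, 3.8333),  deviation x̄ - mu_0 = (4.3333, 3.8333) - (8, 6) = (-3.6667, -2.1667).

Step 2 — sample covariance matrix, S[i,j] = (1/(n-1)) · Σ_k (x_{k,i} - mean_i) · (x_{k,j} - mean_j), divisor n-1 = 5:
  S[A,A] = ((-0.3333)·(-0.3333) + (-3.3333)·(-3.3333) + (3.6667)·(3.6667) + (4.6667)·(4.6667) + (-2.3333)·(-2.3333) + (-2.3333)·(-2.3333)) / 5 = 57.3333/5 = 11.4667
  S[A,B] = ((-0.3333)·(4.1667) + (-3.3333)·(1.1667) + (3.6667)·(2.1667) + (4.6667)·(-1.8333) + (-2.3333)·(-2.8333) + (-2.3333)·(-2.8333)) / 5 = 7.3333/5 = 1.4667
  S[B,B] = ((4.1667)·(4.1667) + (1.1667)·(1.1667) + (2.1667)·(2.1667) + (-1.8333)·(-1.8333) + (-2.8333)·(-2.8333) + (-2.8333)·(-2.8333)) / 5 = 42.8333/5 = 8.5667
  S = [[11.4667, 1.4667],
 [1.4667, 8.5667]].

Step 3 — invert S. det(S) = 11.4667·8.5667 - (1.4667)² = 96.08.
  S^{-1} = (1/det) · [[d, -b], [-b, a]] = [[0.0892, -0.0153],
 [-0.0153, 0.1193]].

Step 4 — quadratic form (x̄ - mu_0)^T · S^{-1} · (x̄ - mu_0):
  S^{-1} · (x̄ - mu_0) = (-0.2939, -0.2026),
  (x̄ - mu_0)^T · [...] = (-3.6667)·(-0.2939) + (-2.1667)·(-0.2026) = 1.5164.

Step 5 — scale by n: T² = 6 · 1.5164 = 9.0987.

T² ≈ 9.0987


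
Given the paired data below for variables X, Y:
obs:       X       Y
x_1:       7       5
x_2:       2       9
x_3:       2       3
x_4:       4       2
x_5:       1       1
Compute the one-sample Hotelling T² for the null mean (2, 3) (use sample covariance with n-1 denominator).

Step 1 — sample mean vector:
  mean(X) = (7 + 2 + 2 + 4 + 1) / 5 = 16/5 = 3.2
  mean(Y) = (5 + 9 + 3 + 2 + 1) / 5 = 20/5 = 4
  x̄ = (3.2, 4),  deviation x̄ - mu_0 = (3.2, 4) - (2, 3) = (1.2, 1).

Step 2 — sample covariance matrix, S[i,j] = (1/(n-1)) · Σ_k (x_{k,i} - mean_i) · (x_{k,j} - mean_j), divisor n-1 = 4:
  S[X,X] = ((3.8)·(3.8) + (-1.2)·(-1.2) + (-1.2)·(-1.2) + (0.8)·(0.8) + (-2.2)·(-2.2)) / 4 = 22.8/4 = 5.7
  S[X,Y] = ((3.8)·(1) + (-1.2)·(5) + (-1.2)·(-1) + (0.8)·(-2) + (-2.2)·(-3)) / 4 = 4/4 = 1
  S[Y,Y] = ((1)·(1) + (5)·(5) + (-1)·(-1) + (-2)·(-2) + (-3)·(-3)) / 4 = 40/4 = 10
  S = [[5.7, 1],
 [1, 10]].

Step 3 — invert S. det(S) = 5.7·10 - (1)² = 56.
  S^{-1} = (1/det) · [[d, -b], [-b, a]] = [[0.1786, -0.0179],
 [-0.0179, 0.1018]].

Step 4 — quadratic form (x̄ - mu_0)^T · S^{-1} · (x̄ - mu_0):
  S^{-1} · (x̄ - mu_0) = (0.1964, 0.0804),
  (x̄ - mu_0)^T · [...] = (1.2)·(0.1964) + (1)·(0.0804) = 0.3161.

Step 5 — scale by n: T² = 5 · 0.3161 = 1.5804.

T² ≈ 1.5804


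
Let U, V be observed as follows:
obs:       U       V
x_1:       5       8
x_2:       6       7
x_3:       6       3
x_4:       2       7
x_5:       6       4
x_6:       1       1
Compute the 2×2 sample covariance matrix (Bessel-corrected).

Step 1 — column means:
  mean(U) = (5 + 6 + 6 + 2 + 6 + 1) / 6 = 26/6 = 4.3333
  mean(V) = (8 + 7 + 3 + 7 + 4 + 1) / 6 = 30/6 = 5

Step 2 — sample covariance S[i,j] = (1/(n-1)) · Σ_k (x_{k,i} - mean_i) · (x_{k,j} - mean_j), with n-1 = 5.
  S[U,U] = ((0.6667)·(0.6667) + (1.6667)·(1.6667) + (1.6667)·(1.6667) + (-2.3333)·(-2.3333) + (1.6667)·(1.6667) + (-3.3333)·(-3.3333)) / 5 = 25.3333/5 = 5.0667
  S[U,V] = ((0.6667)·(3) + (1.6667)·(2) + (1.6667)·(-2) + (-2.3333)·(2) + (1.6667)·(-1) + (-3.3333)·(-4)) / 5 = 9/5 = 1.8
  S[V,V] = ((3)·(3) + (2)·(2) + (-2)·(-2) + (2)·(2) + (-1)·(-1) + (-4)·(-4)) / 5 = 38/5 = 7.6

S is symmetric (S[j,i] = S[i,j]). Assembling:

S = [[5.0667, 1.8],
 [1.8, 7.6]]


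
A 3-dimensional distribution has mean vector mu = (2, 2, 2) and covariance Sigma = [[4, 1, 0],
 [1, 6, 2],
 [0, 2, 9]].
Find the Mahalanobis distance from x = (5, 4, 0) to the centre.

Step 1 — centre the observation: (x - mu) = (3, 2, -2).

Step 2 — invert Sigma (cofactor / det for 3×3, or solve directly):
  Sigma^{-1} = [[0.2618, -0.0471, 0.0105],
 [-0.0471, 0.1885, -0.0419],
 [0.0105, -0.0419, 0.1204]].

Step 3 — form the quadratic (x - mu)^T · Sigma^{-1} · (x - mu):
  Sigma^{-1} · (x - mu) = (0.6702, 0.3194, -0.2932).
  (x - mu)^T · [Sigma^{-1} · (x - mu)] = (3)·(0.6702) + (2)·(0.3194) + (-2)·(-0.2932) = 3.2356.

Step 4 — take square root: d = √(3.2356) ≈ 1.7988.

d(x, mu) = √(3.2356) ≈ 1.7988


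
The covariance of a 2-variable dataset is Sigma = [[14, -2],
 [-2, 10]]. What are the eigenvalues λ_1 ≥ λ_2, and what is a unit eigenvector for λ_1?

Step 1 — characteristic polynomial of 2×2 Sigma:
  det(Sigma - λI) = λ² - trace · λ + det = 0.
  trace = 14 + 10 = 24, det = 14·10 - (-2)² = 136.
Step 2 — discriminant:
  Δ = trace² - 4·det = 576 - 544 = 32.
Step 3 — eigenvalues:
  λ = (trace ± √Δ)/2 = (24 ± 5.6569)/2,
  λ_1 = 14.8284,  λ_2 = 9.1716.

Step 4 — unit eigenvector for λ_1: solve (Sigma - λ_1 I)v = 0. First row:
  (14 - 14.8284)·v_x + (-2)·v_y = 0, i.e. (-0.8284)·v_x + (-2)·v_y = 0,
  so v ∝ (b, λ_1 - a) = (-2, 0.8284); multiply by -1 so the first entry is positive: u = (2, -0.8284).
  ||u|| = √((2)² + (-0.8284)²) = √(4.6863) ≈ 2.1648,
  v_1 = u/||u|| ≈ (0.9239, -0.3827) (||v_1|| = 1).

λ_1 = 14.8284,  λ_2 = 9.1716;  v_1 ≈ (0.9239, -0.3827)


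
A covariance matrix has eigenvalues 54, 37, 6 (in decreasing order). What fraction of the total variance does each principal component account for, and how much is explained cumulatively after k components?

Step 1 — total variance = trace(Sigma) = Σ λ_i = 54 + 37 + 6 = 97.

Step 2 — fraction explained by component i = λ_i / Σ λ:
  PC1: 54/97 = 0.5567
  PC2: 37/97 = 0.3814
  PC3: 6/97 = 0.0619

Step 3 — cumulative fraction after k components = (λ_1 + ... + λ_k) / Σ λ:
  k = 1: 54/97 = 0.5567
  k = 2: (54 + 37)/97 = 91/97 = 0.9381
  k = 3: (54 + 37 + 6)/97 = 97/97 = 1

Summary (fraction, with percent):

explained: PC1 0.5567 (55.67%), PC2 0.3814 (38.14%), PC3 0.0619 (6.19%);  cumulative: 0.5567, 0.9381, 1


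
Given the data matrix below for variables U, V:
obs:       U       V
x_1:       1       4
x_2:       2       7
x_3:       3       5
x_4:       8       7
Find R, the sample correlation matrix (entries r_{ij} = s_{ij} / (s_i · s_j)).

Step 1 — column means:
  mean(U) = (1 + 2 + 3 + 8) / 4 = 14/4 = 3.5
  mean(V) = (4 + 7 + 5 + 7) / 4 = 23/4 = 5.75

Step 2 — sample variances and covariances s[i,j] = (1/(n-1)) · Σ_k (x_{k,i} - mean_i) · (x_{k,j} - mean_j), with n-1 = 3:
  s[U,U] = ((-2.5)·(-2.5) + (-1.5)·(-1.5) + (-0.5)·(-0.5) + (4.5)·(4.5)) / 3 = 29/3 = 9.6667
  s[U,V] = ((-2.5)·(-1.75) + (-1.5)·(1.25) + (-0.5)·(-0.75) + (4.5)·(1.25)) / 3 = 8.5/3 = 2.8333
  s[V,V] = ((-1.75)·(-1.75) + (1.25)·(1.25) + (-0.75)·(-0.75) + (1.25)·(1.25)) / 3 = 6.75/3 = 2.25
  Sample standard deviations s_i = √(s[i,i]):
  s(U) = √(9.6667) = 3.1091
  s(V) = √(2.25) = 1.5

Step 3 — r_{ij} = s_{ij} / (s_i · s_j):
  r[U,U] = 1 (diagonal).
  r[U,V] = 2.8333 / (3.1091 · 1.5) = 2.8333 / 4.6637 = 0.6075
  r[V,V] = 1 (diagonal).

R is symmetric with unit diagonal. Assembling:

R = [[1, 0.6075],
 [0.6075, 1]]


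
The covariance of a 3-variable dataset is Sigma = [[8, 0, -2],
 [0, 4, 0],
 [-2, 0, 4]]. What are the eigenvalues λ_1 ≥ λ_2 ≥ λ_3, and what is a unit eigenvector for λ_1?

Step 1 — characteristic polynomial p(λ) = det(λI - Sigma) = λ³ - tr·λ² + c_1·λ - det, where tr = trace, c_1 = sum of the principal 2×2 minors, det = det(Sigma):
  tr = 8 + 4 + 4 = 16,
  c_1 = (8·4 - (0)²) + (8·4 - (-2)²) + (4·4 - (0)²) = 32 + 28 + 16 = 76,
  det = 8·(4·4 - (0)²) - (0)·((0)·4 - (0)·(-2)) + (-2)·((0)·(0) - 4·(-2)) = 8·(16) - (0)·(0) + (-2)·(8) = 112.
  So p(λ) = λ³ - 16λ² + 76λ - 112.
Step 2 — look for an integer root (rational root theorem: any rational root is an integer divisor of 112). Testing λ = 4:
  p(4) = 64 - 256 + 304 - 112 = 0  ✓
  Dividing out (λ - 4): p(λ) = (λ - 4)(λ² - 12λ + 28).
Step 3 — remaining eigenvalues from the quadratic λ² - 12λ + 28 = 0:
  Δ = 12² - 4·28 = 144 - 112 = 32,  λ = (12 ± √32)/2 = (12 ± 5.6569)/2 ≈ 8.8284 or 3.1716.
  Sorted: λ_1 = 8.8284,  λ_2 = 4,  λ_3 = 3.1716  (check: sum = 16 = tr ✓).

Step 4 — unit eigenvector for λ_1 ≈ 8.8284: v spans the null space of (Sigma - λ_1 I), whose rows are
  r_1 = (-0.8284, 0, -2),  r_2 = (0, -4.8284, 0),  r_3 = (-2, 0, -4.8284).
  v is orthogonal to every row, so take v ∝ r_1 × r_2 = ((0)·(0) - (-2)·(-4.8284), (-2)·(0) - (-0.8284)·(0), (-0.8284)·(-4.8284) - (0)·(0)) ≈ (-9.6569, 0, 4).
  Rescale (multiply by -1 so the first nonzero entry is positive): u = (9.6569, 0, -4).
  ||u|| = √((9.6569)² + (0)² + (-4)²) = √(109.2548) ≈ 10.4525,  v_1 = u/||u|| ≈ (0.9239, 0, -0.3827) (||v_1|| = 1).

λ_1 = 8.8284,  λ_2 = 4,  λ_3 = 3.1716;  v_1 ≈ (0.9239, 0, -0.3827)


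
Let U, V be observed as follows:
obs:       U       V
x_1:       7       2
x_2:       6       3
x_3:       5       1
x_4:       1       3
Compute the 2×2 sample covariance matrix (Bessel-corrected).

Step 1 — column means:
  mean(U) = (7 + 6 + 5 + 1) / 4 = 19/4 = 4.75
  mean(V) = (2 + 3 + 1 + 3) / 4 = 9/4 = 2.25

Step 2 — sample covariance S[i,j] = (1/(n-1)) · Σ_k (x_{k,i} - mean_i) · (x_{k,j} - mean_j), with n-1 = 3.
  S[U,U] = ((2.25)·(2.25) + (1.25)·(1.25) + (0.25)·(0.25) + (-3.75)·(-3.75)) / 3 = 20.75/3 = 6.9167
  S[U,V] = ((2.25)·(-0.25) + (1.25)·(0.75) + (0.25)·(-1.25) + (-3.75)·(0.75)) / 3 = -2.75/3 = -0.9167
  S[V,V] = ((-0.25)·(-0.25) + (0.75)·(0.75) + (-1.25)·(-1.25) + (0.75)·(0.75)) / 3 = 2.75/3 = 0.9167

S is symmetric (S[j,i] = S[i,j]). Assembling:

S = [[6.9167, -0.9167],
 [-0.9167, 0.9167]]


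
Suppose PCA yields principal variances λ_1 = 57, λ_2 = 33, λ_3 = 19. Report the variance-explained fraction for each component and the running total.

Step 1 — total variance = trace(Sigma) = Σ λ_i = 57 + 33 + 19 = 109.

Step 2 — fraction explained by component i = λ_i / Σ λ:
  PC1: 57/109 = 0.5229
  PC2: 33/109 = 0.3028
  PC3: 19/109 = 0.1743

Step 3 — cumulative fraction after k components = (λ_1 + ... + λ_k) / Σ λ:
  k = 1: 57/109 = 0.5229
  k = 2: (57 + 33)/109 = 90/109 = 0.8257
  k = 3: (57 + 33 + 19)/109 = 109/109 = 1

Summary (fraction, with percent):

explained: PC1 0.5229 (52.29%), PC2 0.3028 (30.28%), PC3 0.1743 (17.43%);  cumulative: 0.5229, 0.8257, 1


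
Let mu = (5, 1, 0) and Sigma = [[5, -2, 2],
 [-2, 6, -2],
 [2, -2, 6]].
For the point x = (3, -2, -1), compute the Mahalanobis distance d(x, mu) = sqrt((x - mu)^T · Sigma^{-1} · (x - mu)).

Step 1 — centre the observation: (x - mu) = (-2, -3, -1).

Step 2 — invert Sigma (cofactor / det for 3×3, or solve directly):
  Sigma^{-1} = [[0.25, 0.0625, -0.0625],
 [0.0625, 0.2031, 0.0469],
 [-0.0625, 0.0469, 0.2031]].

Step 3 — form the quadratic (x - mu)^T · Sigma^{-1} · (x - mu):
  Sigma^{-1} · (x - mu) = (-0.625, -0.7812, -0.2187).
  (x - mu)^T · [Sigma^{-1} · (x - mu)] = (-2)·(-0.625) + (-3)·(-0.7812) + (-1)·(-0.2187) = 3.8125.

Step 4 — take square root: d = √(3.8125) ≈ 1.9526.

d(x, mu) = √(3.8125) ≈ 1.9526


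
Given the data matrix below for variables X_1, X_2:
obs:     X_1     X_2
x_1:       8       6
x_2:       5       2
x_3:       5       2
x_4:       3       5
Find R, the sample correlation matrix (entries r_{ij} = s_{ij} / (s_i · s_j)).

Step 1 — column means:
  mean(X_1) = (8 + 5 + 5 + 3) / 4 = 21/4 = 5.25
  mean(X_2) = (6 + 2 + 2 + 5) / 4 = 15/4 = 3.75

Step 2 — sample variances and covariances s[i,j] = (1/(n-1)) · Σ_k (x_{k,i} - mean_i) · (x_{k,j} - mean_j), with n-1 = 3:
  s[X_1,X_1] = ((2.75)·(2.75) + (-0.25)·(-0.25) + (-0.25)·(-0.25) + (-2.25)·(-2.25)) / 3 = 12.75/3 = 4.25
  s[X_1,X_2] = ((2.75)·(2.25) + (-0.25)·(-1.75) + (-0.25)·(-1.75) + (-2.25)·(1.25)) / 3 = 4.25/3 = 1.4167
  s[X_2,X_2] = ((2.25)·(2.25) + (-1.75)·(-1.75) + (-1.75)·(-1.75) + (1.25)·(1.25)) / 3 = 12.75/3 = 4.25
  Sample standard deviations s_i = √(s[i,i]):
  s(X_1) = √(4.25) = 2.0616
  s(X_2) = √(4.25) = 2.0616

Step 3 — r_{ij} = s_{ij} / (s_i · s_j):
  r[X_1,X_1] = 1 (diagonal).
  r[X_1,X_2] = 1.4167 / (2.0616 · 2.0616) = 1.4167 / 4.25 = 0.3333
  r[X_2,X_2] = 1 (diagonal).

R is symmetric with unit diagonal. Assembling:

R = [[1, 0.3333],
 [0.3333, 1]]


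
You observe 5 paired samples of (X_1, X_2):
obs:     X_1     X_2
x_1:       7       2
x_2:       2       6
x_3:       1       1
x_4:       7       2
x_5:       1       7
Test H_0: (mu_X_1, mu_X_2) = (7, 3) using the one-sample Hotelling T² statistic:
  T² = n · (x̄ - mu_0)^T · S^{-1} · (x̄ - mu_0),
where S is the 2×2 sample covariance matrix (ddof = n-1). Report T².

Step 1 — sample mean vector:
  mean(X_1) = (7 + 2 + 1 + 7 + 1) / 5 = 18/5 = 3.6
  mean(X_2) = (2 + 6 + 1 + 2 + 7) / 5 = 18/5 = 3.6
  x̄ = (3.6, 3.6),  deviation x̄ - mu_0 = (3.6, 3.6) - (7, 3) = (-3.4, 0.6).

Step 2 — sample covariance matrix, S[i,j] = (1/(n-1)) · Σ_k (x_{k,i} - mean_i) · (x_{k,j} - mean_j), divisor n-1 = 4:
  S[X_1,X_1] = ((3.4)·(3.4) + (-1.6)·(-1.6) + (-2.6)·(-2.6) + (3.4)·(3.4) + (-2.6)·(-2.6)) / 4 = 39.2/4 = 9.8
  S[X_1,X_2] = ((3.4)·(-1.6) + (-1.6)·(2.4) + (-2.6)·(-2.6) + (3.4)·(-1.6) + (-2.6)·(3.4)) / 4 = -16.8/4 = -4.2
  S[X_2,X_2] = ((-1.6)·(-1.6) + (2.4)·(2.4) + (-2.6)·(-2.6) + (-1.6)·(-1.6) + (3.4)·(3.4)) / 4 = 29.2/4 = 7.3
  S = [[9.8, -4.2],
 [-4.2, 7.3]].

Step 3 — invert S. det(S) = 9.8·7.3 - (-4.2)² = 53.9.
  S^{-1} = (1/det) · [[d, -b], [-b, a]] = [[0.1354, 0.0779],
 [0.0779, 0.1818]].

Step 4 — quadratic form (x̄ - mu_0)^T · S^{-1} · (x̄ - mu_0):
  S^{-1} · (x̄ - mu_0) = (-0.4137, -0.1558),
  (x̄ - mu_0)^T · [...] = (-3.4)·(-0.4137) + (0.6)·(-0.1558) = 1.3132.

Step 5 — scale by n: T² = 5 · 1.3132 = 6.5659.

T² ≈ 6.5659


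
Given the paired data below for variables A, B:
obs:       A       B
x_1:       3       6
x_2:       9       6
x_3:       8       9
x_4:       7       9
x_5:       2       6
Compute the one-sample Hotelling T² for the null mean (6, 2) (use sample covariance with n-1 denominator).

Step 1 — sample mean vector:
  mean(A) = (3 + 9 + 8 + 7 + 2) / 5 = 29/5 = 5.8
  mean(B) = (6 + 6 + 9 + 9 + 6) / 5 = 36/5 = 7.2
  x̄ = (5.8, 7.2),  deviation x̄ - mu_0 = (5.8, 7.2) - (6, 2) = (-0.2, 5.2).

Step 2 — sample covariance matrix, S[i,j] = (1/(n-1)) · Σ_k (x_{k,i} - mean_i) · (x_{k,j} - mean_j), divisor n-1 = 4:
  S[A,A] = ((-2.8)·(-2.8) + (3.2)·(3.2) + (2.2)·(2.2) + (1.2)·(1.2) + (-3.8)·(-3.8)) / 4 = 38.8/4 = 9.7
  S[A,B] = ((-2.8)·(-1.2) + (3.2)·(-1.2) + (2.2)·(1.8) + (1.2)·(1.8) + (-3.8)·(-1.2)) / 4 = 10.2/4 = 2.55
  S[B,B] = ((-1.2)·(-1.2) + (-1.2)·(-1.2) + (1.8)·(1.8) + (1.8)·(1.8) + (-1.2)·(-1.2)) / 4 = 10.8/4 = 2.7
  S = [[9.7, 2.55],
 [2.55, 2.7]].

Step 3 — invert S. det(S) = 9.7·2.7 - (2.55)² = 19.6875.
  S^{-1} = (1/det) · [[d, -b], [-b, a]] = [[0.1371, -0.1295],
 [-0.1295, 0.4927]].

Step 4 — quadratic form (x̄ - mu_0)^T · S^{-1} · (x̄ - mu_0):
  S^{-1} · (x̄ - mu_0) = (-0.701, 2.5879),
  (x̄ - mu_0)^T · [...] = (-0.2)·(-0.701) + (5.2)·(2.5879) = 13.5975.

Step 5 — scale by n: T² = 5 · 13.5975 = 67.9873.

T² ≈ 67.9873


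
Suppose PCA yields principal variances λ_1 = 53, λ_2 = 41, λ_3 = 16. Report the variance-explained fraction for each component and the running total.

Step 1 — total variance = trace(Sigma) = Σ λ_i = 53 + 41 + 16 = 110.

Step 2 — fraction explained by component i = λ_i / Σ λ:
  PC1: 53/110 = 0.4818
  PC2: 41/110 = 0.3727
  PC3: 16/110 = 0.1455

Step 3 — cumulative fraction after k components = (λ_1 + ... + λ_k) / Σ λ:
  k = 1: 53/110 = 0.4818
  k = 2: (53 + 41)/110 = 94/110 = 0.8545
  k = 3: (53 + 41 + 16)/110 = 110/110 = 1

Summary (fraction, with percent):

explained: PC1 0.4818 (48.18%), PC2 0.3727 (37.27%), PC3 0.1455 (14.55%);  cumulative: 0.4818, 0.8545, 1


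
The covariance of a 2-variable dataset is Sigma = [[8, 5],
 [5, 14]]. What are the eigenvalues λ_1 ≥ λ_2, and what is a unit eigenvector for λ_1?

Step 1 — characteristic polynomial of 2×2 Sigma:
  det(Sigma - λI) = λ² - trace · λ + det = 0.
  trace = 8 + 14 = 22, det = 8·14 - (5)² = 87.
Step 2 — discriminant:
  Δ = trace² - 4·det = 484 - 348 = 136.
Step 3 — eigenvalues:
  λ = (trace ± √Δ)/2 = (22 ± 11.6619)/2,
  λ_1 = 16.831,  λ_2 = 5.169.

Step 4 — unit eigenvector for λ_1: solve (Sigma - λ_1 I)v = 0. First row:
  (8 - 16.831)·v_x + (5)·v_y = 0, i.e. (-8.831)·v_x + (5)·v_y = 0,
  so v ∝ (b, λ_1 - a) = (5, 8.831) = u.
  ||u|| = √((5)² + (8.831)²) = √(102.9857) ≈ 10.1482,
  v_1 = u/||u|| ≈ (0.4927, 0.8702) (||v_1|| = 1).

λ_1 = 16.831,  λ_2 = 5.169;  v_1 ≈ (0.4927, 0.8702)


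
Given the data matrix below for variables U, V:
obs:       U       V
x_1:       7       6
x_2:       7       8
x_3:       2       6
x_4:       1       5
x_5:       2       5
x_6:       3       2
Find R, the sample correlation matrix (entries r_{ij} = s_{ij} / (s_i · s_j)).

Step 1 — column means:
  mean(U) = (7 + 7 + 2 + 1 + 2 + 3) / 6 = 22/6 = 3.6667
  mean(V) = (6 + 8 + 6 + 5 + 5 + 2) / 6 = 32/6 = 5.3333

Step 2 — sample variances and covariances s[i,j] = (1/(n-1)) · Σ_k (x_{k,i} - mean_i) · (x_{k,j} - mean_j), with n-1 = 5:
  s[U,U] = ((3.3333)·(3.3333) + (3.3333)·(3.3333) + (-1.6667)·(-1.6667) + (-2.6667)·(-2.6667) + (-1.6667)·(-1.6667) + (-0.6667)·(-0.6667)) / 5 = 35.3333/5 = 7.0667
  s[U,V] = ((3.3333)·(0.6667) + (3.3333)·(2.6667) + (-1.6667)·(0.6667) + (-2.6667)·(-0.3333) + (-1.6667)·(-0.3333) + (-0.6667)·(-3.3333)) / 5 = 13.6667/5 = 2.7333
  s[V,V] = ((0.6667)·(0.6667) + (2.6667)·(2.6667) + (0.6667)·(0.6667) + (-0.3333)·(-0.3333) + (-0.3333)·(-0.3333) + (-3.3333)·(-3.3333)) / 5 = 19.3333/5 = 3.8667
  Sample standard deviations s_i = √(s[i,i]):
  s(U) = √(7.0667) = 2.6583
  s(V) = √(3.8667) = 1.9664

Step 3 — r_{ij} = s_{ij} / (s_i · s_j):
  r[U,U] = 1 (diagonal).
  r[U,V] = 2.7333 / (2.6583 · 1.9664) = 2.7333 / 5.2273 = 0.5229
  r[V,V] = 1 (diagonal).

R is symmetric with unit diagonal. Assembling:

R = [[1, 0.5229],
 [0.5229, 1]]
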